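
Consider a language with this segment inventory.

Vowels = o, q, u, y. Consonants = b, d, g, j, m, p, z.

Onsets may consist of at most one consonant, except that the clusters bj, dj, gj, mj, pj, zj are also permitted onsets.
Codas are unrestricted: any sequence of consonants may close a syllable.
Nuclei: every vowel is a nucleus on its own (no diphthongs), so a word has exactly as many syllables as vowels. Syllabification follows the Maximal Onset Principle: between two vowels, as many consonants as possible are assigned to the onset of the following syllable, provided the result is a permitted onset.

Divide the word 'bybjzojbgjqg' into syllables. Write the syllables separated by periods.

bybj.zojb.gjqg

Vowels present: y, o, q; each is a nucleus, giving 3 syllables.
/y…o/ gap (V1→V2): /bjz/; trying suffixes from longest down, /z/ is the first permitted one, so coda /bj/ | onset /z/.
/o…q/ gap (V2→V3): /jbgj/; trying suffixes from longest down, /gj/ is the first permitted one, so coda /jb/ | onset /gj/.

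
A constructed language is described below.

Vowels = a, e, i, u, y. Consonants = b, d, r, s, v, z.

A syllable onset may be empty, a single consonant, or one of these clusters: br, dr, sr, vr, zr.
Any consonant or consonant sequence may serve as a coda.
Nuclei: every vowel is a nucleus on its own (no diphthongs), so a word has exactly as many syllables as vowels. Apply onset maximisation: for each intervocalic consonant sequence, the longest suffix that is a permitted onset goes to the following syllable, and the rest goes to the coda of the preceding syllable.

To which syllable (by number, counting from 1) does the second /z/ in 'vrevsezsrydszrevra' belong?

The vowels are e, e, y, e, a — 5 nuclei, so 5 syllables.
/e…e/ gap (V1→V2): /vs/ — longest licit onset from the right is /s/, leaving /v/ as coda.
/e…y/ gap (V2→V3): /zsr/ splits as /z/ + /sr/ (/sr/ is the longest suffix that is a licit onset).
/y…e/ gap (V3→V4): /dszr/ — longest licit onset from the right is /zr/, leaving /ds/ as coda.
/e…a/ gap (V4→V5): cluster /vr/ — /vr/ is itself a permitted onset, so the whole cluster goes right; preceding coda = ∅.
So the parse is vrev.sez.sryds.zre.vra.
The second /z/ is in the onset of syllable 4 (/zre/).

4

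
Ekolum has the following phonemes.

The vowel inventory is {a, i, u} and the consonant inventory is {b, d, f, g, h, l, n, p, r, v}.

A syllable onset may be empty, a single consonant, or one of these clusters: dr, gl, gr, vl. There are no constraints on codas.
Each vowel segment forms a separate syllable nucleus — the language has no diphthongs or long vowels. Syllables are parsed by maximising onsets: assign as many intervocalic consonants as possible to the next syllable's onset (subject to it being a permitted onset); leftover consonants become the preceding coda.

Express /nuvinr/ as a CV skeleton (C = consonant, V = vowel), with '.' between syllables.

CV.CVCC

Vowels present: u, i; each is a nucleus, giving 2 syllables.
σ1/σ2 boundary: just /v/ — single C goes to the following onset.
Result: nu.vinr.
Mapping each syllable to C/V: /nu/ → CV, /vinr/ → CVCC.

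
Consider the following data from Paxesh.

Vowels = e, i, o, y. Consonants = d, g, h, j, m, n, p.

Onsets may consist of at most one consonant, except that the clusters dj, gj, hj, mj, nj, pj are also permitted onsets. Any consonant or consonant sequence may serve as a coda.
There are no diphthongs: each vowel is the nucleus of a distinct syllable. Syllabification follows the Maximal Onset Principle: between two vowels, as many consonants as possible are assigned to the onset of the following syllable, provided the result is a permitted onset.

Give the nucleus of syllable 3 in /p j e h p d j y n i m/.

Nuclei (vowels): e, y, i → 3 syllables.
The third nucleus (vowel 3 from the left) is /i/.

i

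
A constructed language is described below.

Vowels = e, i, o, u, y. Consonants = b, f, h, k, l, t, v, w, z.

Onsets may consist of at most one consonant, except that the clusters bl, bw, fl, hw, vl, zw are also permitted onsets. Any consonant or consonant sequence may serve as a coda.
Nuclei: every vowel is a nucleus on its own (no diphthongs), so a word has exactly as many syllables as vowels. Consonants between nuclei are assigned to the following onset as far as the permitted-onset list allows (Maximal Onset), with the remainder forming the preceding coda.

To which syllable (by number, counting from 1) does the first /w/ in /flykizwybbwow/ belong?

3

Vowels present: y, i, y, o; each is a nucleus, giving 4 syllables.
σ1/σ2 boundary: just /k/ — single C goes to the following onset.
σ2/σ3 boundary: cluster /zw/ — /zw/ is itself a permitted onset, so the whole cluster goes right; preceding coda = ∅.
σ3/σ4 boundary: /bbw/ splits as /b/ + /bw/ (/bw/ is the longest suffix that is a licit onset).
So the parse is fly.ki.zwyb.bwow.
The first /w/ is in the onset of syllable 3 (/zwyb/).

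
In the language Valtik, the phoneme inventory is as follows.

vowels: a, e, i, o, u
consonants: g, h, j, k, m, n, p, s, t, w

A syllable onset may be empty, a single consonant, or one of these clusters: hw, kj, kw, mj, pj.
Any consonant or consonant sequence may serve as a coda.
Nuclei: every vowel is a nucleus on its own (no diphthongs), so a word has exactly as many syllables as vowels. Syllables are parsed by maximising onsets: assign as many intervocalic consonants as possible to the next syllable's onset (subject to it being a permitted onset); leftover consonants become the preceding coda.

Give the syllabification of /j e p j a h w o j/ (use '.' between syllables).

je.pja.hwoj

Nuclei (vowels): e, a, o → 3 syllables.
/e…a/ gap (V1→V2): /pj/ — entire cluster is a permitted onset → onset /pj/, coda ∅.
/a…o/ gap (V2→V3): /hw/ — entire cluster is a permitted onset → onset /hw/, coda ∅.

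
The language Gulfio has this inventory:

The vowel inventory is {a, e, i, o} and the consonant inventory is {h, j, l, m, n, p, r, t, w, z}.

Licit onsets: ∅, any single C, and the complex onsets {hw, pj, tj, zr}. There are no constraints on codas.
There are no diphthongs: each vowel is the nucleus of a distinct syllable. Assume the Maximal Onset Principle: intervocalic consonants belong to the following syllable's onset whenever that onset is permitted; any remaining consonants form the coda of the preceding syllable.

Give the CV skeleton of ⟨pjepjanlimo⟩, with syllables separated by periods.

CCV.CCVC.CV.CV

The vowels are e, a, i, o — 4 nuclei, so 4 syllables.
/e…a/ gap (V1→V2): cluster /pj/ — /pj/ is itself a permitted onset, so the whole cluster goes right; preceding coda = ∅.
/a…i/ gap (V2→V3): /nl/ splits as /n/ + /l/ (/l/ is the longest suffix that is a licit onset).
/i…o/ gap (V3→V4): /m/ is a single consonant, so it becomes the next onset.
Putting it together: pje.pjan.li.mo.
Mapping each syllable to C/V: /pje/ → CCV, /pjan/ → CCVC, /li/ → CV, /mo/ → CV.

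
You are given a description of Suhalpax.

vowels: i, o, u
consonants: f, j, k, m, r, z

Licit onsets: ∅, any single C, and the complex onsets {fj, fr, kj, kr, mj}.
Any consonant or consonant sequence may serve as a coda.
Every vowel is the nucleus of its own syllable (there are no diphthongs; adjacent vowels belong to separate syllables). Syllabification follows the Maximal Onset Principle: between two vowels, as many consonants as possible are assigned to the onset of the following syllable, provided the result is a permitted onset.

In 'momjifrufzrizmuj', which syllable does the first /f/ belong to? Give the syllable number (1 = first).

The vowels are o, i, u, i, u — 5 nuclei, so 5 syllables.
Between /o/ (V1) and /i/ (V2): /mj/ — entire cluster is a permitted onset → onset /mj/, coda ∅.
Between /i/ (V2) and /u/ (V3): /fr/ is a licit onset in full, so it all attaches to the next syllable.
Between /u/ (V3) and /i/ (V4): /fzr/; trying suffixes from longest down, /r/ is the first permitted one, so coda /fz/ | onset /r/.
Between /i/ (V4) and /u/ (V5): /zm/ — longest licit onset from the right is /m/, leaving /z/ as coda.
So the parse is mo.mji.frufz.riz.muj.
The first /f/ is in the onset of syllable 3 (/frufz/).

3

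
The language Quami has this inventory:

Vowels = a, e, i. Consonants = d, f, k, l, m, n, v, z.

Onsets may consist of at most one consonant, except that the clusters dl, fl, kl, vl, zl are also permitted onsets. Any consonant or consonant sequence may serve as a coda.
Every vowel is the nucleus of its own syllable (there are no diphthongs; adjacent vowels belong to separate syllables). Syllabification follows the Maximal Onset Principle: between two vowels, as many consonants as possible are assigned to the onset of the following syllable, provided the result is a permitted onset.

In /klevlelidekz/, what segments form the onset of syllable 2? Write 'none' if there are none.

vl

Nuclei (vowels): e, e, i, e → 4 syllables.
/e…e/ gap (V1→V2): /vl/ — entire cluster is a permitted onset → onset /vl/, coda ∅.
/e…i/ gap (V2→V3): /l/ is a single consonant, so it becomes the next onset.
/i…e/ gap (V3→V4): /d/ → onset of the next syllable (single consonants are always licit onsets).
Syllabification: kle.vle.li.dekz.
Syllable 2 is /vle/: onset /vl/, nucleus /e/, coda ∅.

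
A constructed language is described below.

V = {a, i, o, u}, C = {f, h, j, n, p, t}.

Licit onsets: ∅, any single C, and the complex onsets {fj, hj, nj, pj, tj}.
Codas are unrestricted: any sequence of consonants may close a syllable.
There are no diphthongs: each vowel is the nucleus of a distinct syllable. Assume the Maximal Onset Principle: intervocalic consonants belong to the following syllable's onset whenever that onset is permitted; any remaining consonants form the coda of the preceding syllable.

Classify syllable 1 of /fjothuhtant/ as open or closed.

Vowels present: o, u, a; each is a nucleus, giving 3 syllables.
/o…u/ gap (V1→V2): /th/ — longest licit onset from the right is /h/, leaving /t/ as coda.
/u…a/ gap (V2→V3): /ht/ — longest licit onset from the right is /t/, leaving /h/ as coda.
Putting it together: fjot.huh.tant.
Syllable 1 is /fjot/ with coda /t/, so it is closed.

closed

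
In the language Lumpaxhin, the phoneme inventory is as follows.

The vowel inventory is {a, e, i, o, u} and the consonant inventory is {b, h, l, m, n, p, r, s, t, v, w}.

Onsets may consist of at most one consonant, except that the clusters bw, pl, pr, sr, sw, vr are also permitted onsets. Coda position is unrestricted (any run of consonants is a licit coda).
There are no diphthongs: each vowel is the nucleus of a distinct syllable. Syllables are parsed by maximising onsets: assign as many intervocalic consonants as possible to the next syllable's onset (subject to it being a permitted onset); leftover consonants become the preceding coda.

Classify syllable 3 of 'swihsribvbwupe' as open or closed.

Nuclei (vowels): i, i, u, e → 4 syllables.
/i…i/ gap (V1→V2): /hsr/; trying suffixes from longest down, /sr/ is the first permitted one, so coda /h/ | onset /sr/.
/i…u/ gap (V2→V3): /bvbw/; trying suffixes from longest down, /bw/ is the first permitted one, so coda /bv/ | onset /bw/.
/u…e/ gap (V3→V4): /p/ → onset of the next syllable (single consonants are always licit onsets).
Syllabification: swih.sribv.bwu.pe.
Syllable 3 is /bwu/; it ends in its nucleus with no coda, so it is open.

open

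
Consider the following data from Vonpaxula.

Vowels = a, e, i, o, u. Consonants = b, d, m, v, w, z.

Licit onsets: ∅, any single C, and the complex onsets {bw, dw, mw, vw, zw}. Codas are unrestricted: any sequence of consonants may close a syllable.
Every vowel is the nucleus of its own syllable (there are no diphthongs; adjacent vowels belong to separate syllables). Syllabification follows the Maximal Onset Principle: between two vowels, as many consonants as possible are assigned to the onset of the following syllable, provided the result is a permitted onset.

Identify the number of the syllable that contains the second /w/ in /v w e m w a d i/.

2

The vowels are e, a, i — 3 nuclei, so 3 syllables.
σ1/σ2 boundary: /mw/ — entire cluster is a permitted onset → onset /mw/, coda ∅.
σ2/σ3 boundary: /d/ → onset of the next syllable (single consonants are always licit onsets).
So the parse is vwe.mwa.di.
The second /w/ is in the onset of syllable 2 (/mwa/).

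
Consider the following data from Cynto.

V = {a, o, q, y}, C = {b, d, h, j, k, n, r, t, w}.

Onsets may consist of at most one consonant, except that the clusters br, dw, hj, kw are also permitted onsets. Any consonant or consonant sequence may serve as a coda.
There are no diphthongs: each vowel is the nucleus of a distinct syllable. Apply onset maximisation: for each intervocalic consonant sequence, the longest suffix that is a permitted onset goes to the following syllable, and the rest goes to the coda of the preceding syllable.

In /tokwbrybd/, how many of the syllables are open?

Nuclei (vowels): o, y → 2 syllables.
V1 /o/ – V2 /y/: /kwbr/; trying suffixes from longest down, /br/ is the first permitted one, so coda /kw/ | onset /br/.
So the parse is tokw.brybd.
Classifying each syllable: /tokw/ (closed), /brybd/ (closed).
Open syllables: 0.

0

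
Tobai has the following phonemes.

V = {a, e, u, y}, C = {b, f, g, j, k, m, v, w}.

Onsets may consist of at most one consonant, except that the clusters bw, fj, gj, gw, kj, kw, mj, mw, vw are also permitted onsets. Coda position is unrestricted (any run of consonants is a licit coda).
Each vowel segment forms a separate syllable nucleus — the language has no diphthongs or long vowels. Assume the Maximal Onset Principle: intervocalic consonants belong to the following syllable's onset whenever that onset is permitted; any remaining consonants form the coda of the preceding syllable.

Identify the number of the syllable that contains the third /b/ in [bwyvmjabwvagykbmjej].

Nuclei (vowels): y, a, a, y, e → 5 syllables.
Between /y/ (V1) and /a/ (V2): /vmj/; trying suffixes from longest down, /mj/ is the first permitted one, so coda /v/ | onset /mj/.
Between /a/ (V2) and /a/ (V3): /bwv/; trying suffixes from longest down, /v/ is the first permitted one, so coda /bw/ | onset /v/.
Between /a/ (V3) and /y/ (V4): /g/ → onset of the next syllable (single consonants are always licit onsets).
Between /y/ (V4) and /e/ (V5): cluster /kbmj/ — the longest permitted-onset suffix is /mj/; onset = /mj/, preceding coda = /kb/.
Syllabification: bwyv.mjabw.va.gykb.mjej.
The third /b/ is in the coda of syllable 4 (/gykb/).

4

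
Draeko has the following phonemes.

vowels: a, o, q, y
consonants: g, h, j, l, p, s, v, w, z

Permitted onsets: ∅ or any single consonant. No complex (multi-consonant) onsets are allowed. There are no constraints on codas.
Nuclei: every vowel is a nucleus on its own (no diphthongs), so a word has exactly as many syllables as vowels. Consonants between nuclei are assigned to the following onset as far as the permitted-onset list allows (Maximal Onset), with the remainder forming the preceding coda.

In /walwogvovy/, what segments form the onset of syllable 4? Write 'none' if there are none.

v

Vowels present: a, o, o, y; each is a nucleus, giving 4 syllables.
V1 /a/ – V2 /o/: /lw/; trying suffixes from longest down, /w/ is the first permitted one, so coda /l/ | onset /w/.
V2 /o/ – V3 /o/: cluster /gv/ — the longest permitted-onset suffix is /v/; onset = /v/, preceding coda = /g/.
V3 /o/ – V4 /y/: /v/ is a single consonant, so it becomes the next onset.
So the parse is wal.wog.vo.vy.
Syllable 4 is /vy/: onset /v/, nucleus /y/, coda ∅.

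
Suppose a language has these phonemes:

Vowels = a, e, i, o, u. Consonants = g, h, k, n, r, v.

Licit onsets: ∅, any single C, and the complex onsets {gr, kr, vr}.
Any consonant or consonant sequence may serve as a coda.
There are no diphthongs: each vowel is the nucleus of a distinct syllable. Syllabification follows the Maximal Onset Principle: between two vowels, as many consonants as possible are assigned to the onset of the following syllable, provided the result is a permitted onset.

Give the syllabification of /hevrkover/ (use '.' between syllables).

hevr.ko.ver

The vowels are e, o, e — 3 nuclei, so 3 syllables.
/e…o/ gap (V1→V2): /vrk/ — longest licit onset from the right is /k/, leaving /vr/ as coda.
/o…e/ gap (V2→V3): /v/ is a single consonant, so it becomes the next onset.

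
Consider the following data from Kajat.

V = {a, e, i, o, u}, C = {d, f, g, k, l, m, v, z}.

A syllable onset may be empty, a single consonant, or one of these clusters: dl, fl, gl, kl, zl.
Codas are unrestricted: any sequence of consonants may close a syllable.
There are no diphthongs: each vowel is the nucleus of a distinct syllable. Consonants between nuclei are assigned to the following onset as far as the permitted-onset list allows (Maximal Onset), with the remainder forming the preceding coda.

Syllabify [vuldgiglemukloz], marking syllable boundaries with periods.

vuld.gi.gle.mu.kloz

The vowels are u, i, e, u, o — 5 nuclei, so 5 syllables.
Between /u/ (V1) and /i/ (V2): cluster /ldg/ — the longest permitted-onset suffix is /g/; onset = /g/, preceding coda = /ld/.
Between /i/ (V2) and /e/ (V3): cluster /gl/ — /gl/ is itself a permitted onset, so the whole cluster goes right; preceding coda = ∅.
Between /e/ (V3) and /u/ (V4): just /m/ — single C goes to the following onset.
Between /u/ (V4) and /o/ (V5): /kl/ — entire cluster is a permitted onset → onset /kl/, coda ∅.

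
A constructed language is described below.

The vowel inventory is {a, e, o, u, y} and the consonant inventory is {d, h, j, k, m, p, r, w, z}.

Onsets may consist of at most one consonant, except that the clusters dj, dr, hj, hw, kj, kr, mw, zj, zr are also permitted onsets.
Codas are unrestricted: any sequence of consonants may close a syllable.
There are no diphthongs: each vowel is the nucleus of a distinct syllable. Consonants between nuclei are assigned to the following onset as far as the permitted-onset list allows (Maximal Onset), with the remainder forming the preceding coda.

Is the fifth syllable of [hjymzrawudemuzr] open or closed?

Vowels present: y, a, u, e, u; each is a nucleus, giving 5 syllables.
σ1/σ2 boundary: /mzr/ — longest licit onset from the right is /zr/, leaving /m/ as coda.
σ2/σ3 boundary: /w/ → onset of the next syllable (single consonants are always licit onsets).
σ3/σ4 boundary: /d/ is a single consonant, so it becomes the next onset.
σ4/σ5 boundary: /m/ → onset of the next syllable (single consonants are always licit onsets).
Putting it together: hjym.zra.wu.de.muzr.
Syllable 5 is /muzr/ with coda /zr/, so it is closed.

closed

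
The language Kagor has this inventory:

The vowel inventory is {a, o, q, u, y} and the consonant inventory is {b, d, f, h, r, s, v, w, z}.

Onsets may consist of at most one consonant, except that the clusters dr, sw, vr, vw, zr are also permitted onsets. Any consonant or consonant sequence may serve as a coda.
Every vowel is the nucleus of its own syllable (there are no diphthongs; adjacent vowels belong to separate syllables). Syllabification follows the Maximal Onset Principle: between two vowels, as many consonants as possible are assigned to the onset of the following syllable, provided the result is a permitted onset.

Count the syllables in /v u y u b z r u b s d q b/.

5

Nuclei (vowels): u, y, u, u, q → 5 syllables.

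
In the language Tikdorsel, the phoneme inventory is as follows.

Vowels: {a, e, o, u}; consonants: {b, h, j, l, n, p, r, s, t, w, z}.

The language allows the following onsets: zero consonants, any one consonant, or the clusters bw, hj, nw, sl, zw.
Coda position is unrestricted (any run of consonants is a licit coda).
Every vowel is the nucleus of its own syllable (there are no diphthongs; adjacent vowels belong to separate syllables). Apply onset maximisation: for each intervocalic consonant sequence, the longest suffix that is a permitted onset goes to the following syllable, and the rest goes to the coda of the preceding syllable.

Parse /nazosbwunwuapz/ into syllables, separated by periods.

Nuclei (vowels): a, o, u, u, a → 5 syllables.
/a…o/ gap (V1→V2): /z/ is a single consonant, so it becomes the next onset.
/o…u/ gap (V2→V3): /sbw/ — longest licit onset from the right is /bw/, leaving /s/ as coda.
/u…u/ gap (V3→V4): /nw/ — entire cluster is a permitted onset → onset /nw/, coda ∅.
/u…a/ gap (V4→V5): no consonants, so the boundary falls immediately after /u/.

na.zos.bwu.nwu.apz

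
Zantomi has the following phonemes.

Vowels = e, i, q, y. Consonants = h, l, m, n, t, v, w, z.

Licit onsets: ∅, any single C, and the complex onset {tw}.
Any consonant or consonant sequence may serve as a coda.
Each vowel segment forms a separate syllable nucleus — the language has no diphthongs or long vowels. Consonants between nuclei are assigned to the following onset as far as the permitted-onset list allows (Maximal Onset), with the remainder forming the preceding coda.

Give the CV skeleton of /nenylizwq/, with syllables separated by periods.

Vowels present: e, y, i, q; each is a nucleus, giving 4 syllables.
Between /e/ (V1) and /y/ (V2): just /n/ — single C goes to the following onset.
Between /y/ (V2) and /i/ (V3): /l/ → onset of the next syllable (single consonants are always licit onsets).
Between /i/ (V3) and /q/ (V4): cluster /zw/ — the longest permitted-onset suffix is /w/; onset = /w/, preceding coda = /z/.
So the parse is ne.ny.liz.wq.
Mapping each syllable to C/V: /ne/ → CV, /ny/ → CV, /liz/ → CVC, /wq/ → CV.

CV.CV.CVC.CV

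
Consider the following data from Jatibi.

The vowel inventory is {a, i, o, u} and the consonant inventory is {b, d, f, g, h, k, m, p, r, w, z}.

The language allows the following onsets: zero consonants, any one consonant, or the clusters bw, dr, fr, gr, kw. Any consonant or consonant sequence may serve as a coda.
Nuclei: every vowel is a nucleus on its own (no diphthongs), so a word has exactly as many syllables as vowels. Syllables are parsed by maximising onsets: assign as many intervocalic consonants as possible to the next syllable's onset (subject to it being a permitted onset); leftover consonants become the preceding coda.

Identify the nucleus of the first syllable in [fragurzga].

Nuclei (vowels): a, u, a → 3 syllables.
The first nucleus (vowel 1 from the left) is /a/.

a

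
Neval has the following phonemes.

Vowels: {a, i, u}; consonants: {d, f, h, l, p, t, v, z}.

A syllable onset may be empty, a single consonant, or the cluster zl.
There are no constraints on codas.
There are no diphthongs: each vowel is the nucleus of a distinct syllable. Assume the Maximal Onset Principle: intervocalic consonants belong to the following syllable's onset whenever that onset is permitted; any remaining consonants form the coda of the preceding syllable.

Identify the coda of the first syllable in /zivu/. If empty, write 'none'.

Nuclei (vowels): i, u → 2 syllables.
V1 /i/ – V2 /u/: /v/ → onset of the next syllable (single consonants are always licit onsets).
Syllabification: zi.vu.
Syllable 1 is /zi/: onset /z/, nucleus /i/, coda ∅.

none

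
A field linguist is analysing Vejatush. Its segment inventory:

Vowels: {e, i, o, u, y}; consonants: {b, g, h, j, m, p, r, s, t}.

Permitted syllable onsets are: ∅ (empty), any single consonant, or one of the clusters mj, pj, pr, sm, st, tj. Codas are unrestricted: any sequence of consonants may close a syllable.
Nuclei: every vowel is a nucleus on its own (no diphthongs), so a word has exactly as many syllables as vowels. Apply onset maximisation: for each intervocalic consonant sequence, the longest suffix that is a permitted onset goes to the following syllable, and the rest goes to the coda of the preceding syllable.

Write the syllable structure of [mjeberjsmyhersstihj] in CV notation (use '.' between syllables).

CCV.CVCC.CCV.CVCC.CCVCC

Vowels present: e, e, y, e, i; each is a nucleus, giving 5 syllables.
/e…e/ gap (V1→V2): /b/ → onset of the next syllable (single consonants are always licit onsets).
/e…y/ gap (V2→V3): cluster /rjsm/ — the longest permitted-onset suffix is /sm/; onset = /sm/, preceding coda = /rj/.
/y…e/ gap (V3→V4): /h/ is a single consonant, so it becomes the next onset.
/e…i/ gap (V4→V5): /rsst/ splits as /rs/ + /st/ (/st/ is the longest suffix that is a licit onset).
So the parse is mje.berj.smy.hers.stihj.
Mapping each syllable to C/V: /mje/ → CCV, /berj/ → CVCC, /smy/ → CCV, /hers/ → CVCC, /stihj/ → CCVCC.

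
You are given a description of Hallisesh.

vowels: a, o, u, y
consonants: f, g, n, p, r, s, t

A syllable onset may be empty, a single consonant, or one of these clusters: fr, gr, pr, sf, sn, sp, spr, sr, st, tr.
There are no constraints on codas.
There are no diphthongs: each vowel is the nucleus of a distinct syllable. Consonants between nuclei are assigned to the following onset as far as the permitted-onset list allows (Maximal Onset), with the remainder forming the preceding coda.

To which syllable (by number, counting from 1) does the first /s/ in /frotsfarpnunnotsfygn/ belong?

The vowels are o, a, u, o, y — 5 nuclei, so 5 syllables.
σ1/σ2 boundary: /tsf/; trying suffixes from longest down, /sf/ is the first permitted one, so coda /t/ | onset /sf/.
σ2/σ3 boundary: /rpn/ splits as /rp/ + /n/ (/n/ is the longest suffix that is a licit onset).
σ3/σ4 boundary: /nn/ splits as /n/ + /n/ (/n/ is the longest suffix that is a licit onset).
σ4/σ5 boundary: cluster /tsf/ — the longest permitted-onset suffix is /sf/; onset = /sf/, preceding coda = /t/.
Putting it together: frot.sfarp.nun.not.sfygn.
The first /s/ is in the onset of syllable 2 (/sfarp/).

2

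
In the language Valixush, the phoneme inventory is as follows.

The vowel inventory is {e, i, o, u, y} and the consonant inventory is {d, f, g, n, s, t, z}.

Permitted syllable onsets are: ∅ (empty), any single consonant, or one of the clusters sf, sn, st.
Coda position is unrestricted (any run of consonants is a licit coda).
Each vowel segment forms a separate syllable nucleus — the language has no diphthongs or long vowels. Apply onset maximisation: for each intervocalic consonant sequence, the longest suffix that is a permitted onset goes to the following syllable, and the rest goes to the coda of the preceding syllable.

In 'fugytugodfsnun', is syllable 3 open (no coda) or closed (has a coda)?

The vowels are u, y, u, o, u — 5 nuclei, so 5 syllables.
Between /u/ (V1) and /y/ (V2): /g/ is a single consonant, so it becomes the next onset.
Between /y/ (V2) and /u/ (V3): /t/ is a single consonant, so it becomes the next onset.
Between /u/ (V3) and /o/ (V4): /g/ → onset of the next syllable (single consonants are always licit onsets).
Between /o/ (V4) and /u/ (V5): /dfsn/; trying suffixes from longest down, /sn/ is the first permitted one, so coda /df/ | onset /sn/.
Putting it together: fu.gy.tu.godf.snun.
Syllable 3 is /tu/; it ends in its nucleus with no coda, so it is open.

open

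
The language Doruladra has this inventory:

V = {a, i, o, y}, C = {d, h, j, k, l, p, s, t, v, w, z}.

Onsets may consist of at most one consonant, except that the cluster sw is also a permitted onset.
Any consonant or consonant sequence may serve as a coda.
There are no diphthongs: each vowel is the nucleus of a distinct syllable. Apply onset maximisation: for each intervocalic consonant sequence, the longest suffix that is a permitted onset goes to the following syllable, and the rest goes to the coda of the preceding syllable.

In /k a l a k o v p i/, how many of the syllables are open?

The vowels are a, a, o, i — 4 nuclei, so 4 syllables.
/a…a/ gap (V1→V2): /l/ → onset of the next syllable (single consonants are always licit onsets).
/a…o/ gap (V2→V3): /k/ → onset of the next syllable (single consonants are always licit onsets).
/o…i/ gap (V3→V4): /vp/ splits as /v/ + /p/ (/p/ is the longest suffix that is a licit onset).
Putting it together: ka.la.kov.pi.
Classifying each syllable: /ka/ (open), /la/ (open), /kov/ (closed), /pi/ (open).
Open syllables: 3.

3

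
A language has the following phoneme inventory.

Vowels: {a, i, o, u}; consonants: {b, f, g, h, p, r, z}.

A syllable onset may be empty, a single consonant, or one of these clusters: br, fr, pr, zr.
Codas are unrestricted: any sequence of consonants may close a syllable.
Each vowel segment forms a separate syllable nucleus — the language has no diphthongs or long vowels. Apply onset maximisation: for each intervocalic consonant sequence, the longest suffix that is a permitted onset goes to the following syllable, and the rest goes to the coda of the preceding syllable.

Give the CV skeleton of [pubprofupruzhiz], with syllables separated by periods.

The vowels are u, o, u, u, i — 5 nuclei, so 5 syllables.
V1 /u/ – V2 /o/: /bpr/ — longest licit onset from the right is /pr/, leaving /b/ as coda.
V2 /o/ – V3 /u/: /f/ → onset of the next syllable (single consonants are always licit onsets).
V3 /u/ – V4 /u/: cluster /pr/ — /pr/ is itself a permitted onset, so the whole cluster goes right; preceding coda = ∅.
V4 /u/ – V5 /i/: cluster /zh/ — the longest permitted-onset suffix is /h/; onset = /h/, preceding coda = /z/.
Result: pub.pro.fu.pruz.hiz.
Mapping each syllable to C/V: /pub/ → CVC, /pro/ → CCV, /fu/ → CV, /pruz/ → CCVC, /hiz/ → CVC.

CVC.CCV.CV.CCVC.CVC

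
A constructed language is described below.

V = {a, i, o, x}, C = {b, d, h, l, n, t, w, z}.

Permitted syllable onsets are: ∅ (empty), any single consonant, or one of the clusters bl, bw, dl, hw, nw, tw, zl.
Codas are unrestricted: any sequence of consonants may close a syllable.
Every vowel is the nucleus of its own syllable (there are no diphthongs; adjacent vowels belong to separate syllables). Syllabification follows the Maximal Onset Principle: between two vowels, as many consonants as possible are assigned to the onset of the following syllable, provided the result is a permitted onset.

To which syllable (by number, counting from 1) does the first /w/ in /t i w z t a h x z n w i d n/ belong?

Vowels present: i, a, x, i; each is a nucleus, giving 4 syllables.
/i…a/ gap (V1→V2): cluster /wzt/ — the longest permitted-onset suffix is /t/; onset = /t/, preceding coda = /wz/.
/a…x/ gap (V2→V3): just /h/ — single C goes to the following onset.
/x…i/ gap (V3→V4): /znw/ splits as /z/ + /nw/ (/nw/ is the longest suffix that is a licit onset).
Syllabification: tiwz.ta.hxz.nwidn.
The first /w/ is in the coda of syllable 1 (/tiwz/).

1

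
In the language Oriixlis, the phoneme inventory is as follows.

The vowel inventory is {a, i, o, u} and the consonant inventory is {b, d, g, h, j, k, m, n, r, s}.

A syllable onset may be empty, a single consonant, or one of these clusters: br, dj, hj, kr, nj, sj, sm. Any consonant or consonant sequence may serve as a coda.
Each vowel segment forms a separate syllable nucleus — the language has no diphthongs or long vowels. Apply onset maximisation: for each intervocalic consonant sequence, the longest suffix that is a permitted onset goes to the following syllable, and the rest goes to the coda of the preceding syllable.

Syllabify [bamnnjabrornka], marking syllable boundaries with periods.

bamn.nja.brorn.ka

Vowels present: a, a, o, a; each is a nucleus, giving 4 syllables.
/a…a/ gap (V1→V2): cluster /mnnj/ — the longest permitted-onset suffix is /nj/; onset = /nj/, preceding coda = /mn/.
/a…o/ gap (V2→V3): /br/ is a licit onset in full, so it all attaches to the next syllable.
/o…a/ gap (V3→V4): /rnk/; trying suffixes from longest down, /k/ is the first permitted one, so coda /rn/ | onset /k/.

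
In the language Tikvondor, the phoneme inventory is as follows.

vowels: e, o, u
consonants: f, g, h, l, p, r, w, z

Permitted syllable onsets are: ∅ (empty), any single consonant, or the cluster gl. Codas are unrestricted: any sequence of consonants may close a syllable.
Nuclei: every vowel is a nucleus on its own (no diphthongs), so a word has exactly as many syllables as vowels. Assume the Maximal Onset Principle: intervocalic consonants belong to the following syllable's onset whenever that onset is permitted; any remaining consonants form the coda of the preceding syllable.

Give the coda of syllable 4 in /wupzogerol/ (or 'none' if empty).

l

Nuclei (vowels): u, o, e, o → 4 syllables.
V1 /u/ – V2 /o/: /pz/ — longest licit onset from the right is /z/, leaving /p/ as coda.
V2 /o/ – V3 /e/: /g/ → onset of the next syllable (single consonants are always licit onsets).
V3 /e/ – V4 /o/: /r/ → onset of the next syllable (single consonants are always licit onsets).
So the parse is wup.zo.ge.rol.
Syllable 4 is /rol/: onset /r/, nucleus /o/, coda /l/.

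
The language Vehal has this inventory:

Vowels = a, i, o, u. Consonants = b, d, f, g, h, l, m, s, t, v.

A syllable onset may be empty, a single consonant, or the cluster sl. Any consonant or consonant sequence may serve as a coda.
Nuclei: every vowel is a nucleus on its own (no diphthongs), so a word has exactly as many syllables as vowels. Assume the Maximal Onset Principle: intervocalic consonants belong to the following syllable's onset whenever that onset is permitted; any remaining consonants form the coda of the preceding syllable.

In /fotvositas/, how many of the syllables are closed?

The vowels are o, o, i, a — 4 nuclei, so 4 syllables.
V1 /o/ – V2 /o/: /tv/ splits as /t/ + /v/ (/v/ is the longest suffix that is a licit onset).
V2 /o/ – V3 /i/: just /s/ — single C goes to the following onset.
V3 /i/ – V4 /a/: /t/ is a single consonant, so it becomes the next onset.
Putting it together: fot.vo.si.tas.
Classifying each syllable: /fot/ (closed), /vo/ (open), /si/ (open), /tas/ (closed).
Closed syllables: 2.

2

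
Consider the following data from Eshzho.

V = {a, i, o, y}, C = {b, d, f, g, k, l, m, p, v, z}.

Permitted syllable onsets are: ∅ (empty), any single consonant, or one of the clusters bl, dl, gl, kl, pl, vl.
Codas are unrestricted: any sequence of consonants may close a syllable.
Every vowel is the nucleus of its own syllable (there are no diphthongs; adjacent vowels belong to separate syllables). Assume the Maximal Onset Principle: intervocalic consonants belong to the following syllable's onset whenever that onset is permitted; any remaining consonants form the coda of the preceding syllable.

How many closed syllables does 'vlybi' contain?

The vowels are y, i — 2 nuclei, so 2 syllables.
Between /y/ (V1) and /i/ (V2): /b/ is a single consonant, so it becomes the next onset.
Syllabification: vly.bi.
Classifying each syllable: /vly/ (open), /bi/ (open).
Closed syllables: 0.

0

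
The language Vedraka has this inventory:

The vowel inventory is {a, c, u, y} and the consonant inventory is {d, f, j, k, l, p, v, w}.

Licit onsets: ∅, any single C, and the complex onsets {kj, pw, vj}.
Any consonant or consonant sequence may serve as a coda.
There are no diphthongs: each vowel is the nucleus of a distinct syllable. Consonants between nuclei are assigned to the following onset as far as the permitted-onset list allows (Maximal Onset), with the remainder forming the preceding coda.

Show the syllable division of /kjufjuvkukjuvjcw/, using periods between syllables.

kjuf.juv.ku.kju.vjcw

Vowels present: u, u, u, u, c; each is a nucleus, giving 5 syllables.
V1 /u/ – V2 /u/: /fj/; trying suffixes from longest down, /j/ is the first permitted one, so coda /f/ | onset /j/.
V2 /u/ – V3 /u/: cluster /vk/ — the longest permitted-onset suffix is /k/; onset = /k/, preceding coda = /v/.
V3 /u/ – V4 /u/: cluster /kj/ — /kj/ is itself a permitted onset, so the whole cluster goes right; preceding coda = ∅.
V4 /u/ – V5 /c/: cluster /vj/ — /vj/ is itself a permitted onset, so the whole cluster goes right; preceding coda = ∅.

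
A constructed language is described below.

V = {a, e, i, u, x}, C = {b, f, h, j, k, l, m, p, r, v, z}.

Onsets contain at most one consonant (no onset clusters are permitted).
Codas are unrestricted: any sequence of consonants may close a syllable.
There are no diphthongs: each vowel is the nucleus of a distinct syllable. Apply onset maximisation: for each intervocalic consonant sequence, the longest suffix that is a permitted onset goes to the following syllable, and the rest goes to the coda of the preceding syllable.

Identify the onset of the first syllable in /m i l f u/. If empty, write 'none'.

m

Vowels present: i, u; each is a nucleus, giving 2 syllables.
σ1/σ2 boundary: cluster /lf/ — the longest permitted-onset suffix is /f/; onset = /f/, preceding coda = /l/.
Syllabification: mil.fu.
Syllable 1 is /mil/: onset /m/, nucleus /i/, coda /l/.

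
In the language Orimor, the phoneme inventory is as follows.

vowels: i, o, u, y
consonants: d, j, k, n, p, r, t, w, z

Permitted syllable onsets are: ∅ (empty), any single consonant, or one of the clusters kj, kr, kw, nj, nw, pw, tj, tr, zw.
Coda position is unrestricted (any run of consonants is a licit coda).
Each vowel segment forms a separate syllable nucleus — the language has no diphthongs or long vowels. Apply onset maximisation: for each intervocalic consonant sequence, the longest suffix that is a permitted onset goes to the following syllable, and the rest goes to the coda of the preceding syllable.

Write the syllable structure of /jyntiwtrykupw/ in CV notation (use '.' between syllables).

The vowels are y, i, y, u — 4 nuclei, so 4 syllables.
Between /y/ (V1) and /i/ (V2): /nt/; trying suffixes from longest down, /t/ is the first permitted one, so coda /n/ | onset /t/.
Between /i/ (V2) and /y/ (V3): cluster /wtr/ — the longest permitted-onset suffix is /tr/; onset = /tr/, preceding coda = /w/.
Between /y/ (V3) and /u/ (V4): just /k/ — single C goes to the following onset.
Putting it together: jyn.tiw.try.kupw.
Mapping each syllable to C/V: /jyn/ → CVC, /tiw/ → CVC, /try/ → CCV, /kupw/ → CVCC.

CVC.CVC.CCV.CVCC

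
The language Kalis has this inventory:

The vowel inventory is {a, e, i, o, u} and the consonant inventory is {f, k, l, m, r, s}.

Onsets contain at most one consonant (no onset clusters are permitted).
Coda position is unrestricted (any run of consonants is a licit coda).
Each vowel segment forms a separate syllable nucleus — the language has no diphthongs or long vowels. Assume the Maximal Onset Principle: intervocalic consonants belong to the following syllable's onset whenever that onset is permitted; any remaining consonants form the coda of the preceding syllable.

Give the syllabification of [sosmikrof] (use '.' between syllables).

Vowels present: o, i, o; each is a nucleus, giving 3 syllables.
σ1/σ2 boundary: /sm/ — longest licit onset from the right is /m/, leaving /s/ as coda.
σ2/σ3 boundary: /kr/ — longest licit onset from the right is /r/, leaving /k/ as coda.

sos.mik.rof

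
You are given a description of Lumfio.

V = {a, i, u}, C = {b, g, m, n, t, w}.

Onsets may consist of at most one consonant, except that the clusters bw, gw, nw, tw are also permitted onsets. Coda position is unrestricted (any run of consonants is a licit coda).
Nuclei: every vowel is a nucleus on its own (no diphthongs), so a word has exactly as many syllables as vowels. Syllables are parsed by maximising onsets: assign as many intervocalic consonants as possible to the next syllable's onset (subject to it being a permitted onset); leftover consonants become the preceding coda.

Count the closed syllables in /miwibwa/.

0

Nuclei (vowels): i, i, a → 3 syllables.
V1 /i/ – V2 /i/: just /w/ — single C goes to the following onset.
V2 /i/ – V3 /a/: /bw/ — entire cluster is a permitted onset → onset /bw/, coda ∅.
Syllabification: mi.wi.bwa.
Classifying each syllable: /mi/ (open), /wi/ (open), /bwa/ (open).
Closed syllables: 0.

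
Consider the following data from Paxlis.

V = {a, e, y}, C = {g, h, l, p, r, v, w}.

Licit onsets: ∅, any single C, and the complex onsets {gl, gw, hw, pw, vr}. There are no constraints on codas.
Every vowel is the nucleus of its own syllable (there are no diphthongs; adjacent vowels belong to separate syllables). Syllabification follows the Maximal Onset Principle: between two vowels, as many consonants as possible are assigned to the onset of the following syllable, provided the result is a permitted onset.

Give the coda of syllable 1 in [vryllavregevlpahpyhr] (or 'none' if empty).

l

The vowels are y, a, e, e, a, y — 6 nuclei, so 6 syllables.
Between /y/ (V1) and /a/ (V2): /ll/ — longest licit onset from the right is /l/, leaving /l/ as coda.
Between /a/ (V2) and /e/ (V3): /vr/ is a licit onset in full, so it all attaches to the next syllable.
Between /e/ (V3) and /e/ (V4): /g/ → onset of the next syllable (single consonants are always licit onsets).
Between /e/ (V4) and /a/ (V5): cluster /vlp/ — the longest permitted-onset suffix is /p/; onset = /p/, preceding coda = /vl/.
Between /a/ (V5) and /y/ (V6): /hp/ splits as /h/ + /p/ (/p/ is the longest suffix that is a licit onset).
Putting it together: vryl.la.vre.gevl.pah.pyhr.
Syllable 1 is /vryl/: onset /vr/, nucleus /y/, coda /l/.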